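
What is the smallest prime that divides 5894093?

5894093 is odd.
Digit sum 38, not divisible by 3.
Ends in 3: not divisible by 5.
7: 5894093 = 7·842013 + 2
11: 5894093 = 11·535826 + 7
13: 5894093 = 13·453391 + 10
17: 5894093 = 17·346711 + 6
19: 5894093 = 19·310215 + 8
23: 5894093 = 23·256264 + 21
29: 5894093 = 29·203244 + 17
31: 5894093 = 31·190132 + 1
37: 5894093 = 37·159299 + 30
41: 5894093 = 41·143758 + 15
43: 5894093 = 43·137071 + 40
47: 5894093 = 47·125406 + 11
53: 5894093 = 53·111209 + 16
59: 5894093 = 59·99899 + 52
61: 5894093 = 61·96624 + 29
67: 5894093 = 67·87971 + 36
71: 5894093 = 71·83015 + 28
73: 5894093 = 73·80741

73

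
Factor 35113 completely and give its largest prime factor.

73

35113 = 13 · 2701
2701 = 37 · 73
73 is prime.
So 35113 = 13 · 37 · 73; the largest prime factor is 73.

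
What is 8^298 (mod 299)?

8^1 ≡ 8 (mod 299)
8^2 ≡ 8^2 = 64 ≡ 64 (mod 299)
8^4 ≡ 64^2 = 4096 ≡ 209 (mod 299)
8^8 ≡ 209^2 = 43681 ≡ 27 (mod 299)
8^16 ≡ 27^2 = 729 ≡ 131 (mod 299)
8^32 ≡ 131^2 = 17161 ≡ 118 (mod 299)
8^64 ≡ 118^2 = 13924 ≡ 170 (mod 299)
8^128 ≡ 170^2 = 28900 ≡ 196 (mod 299)
8^256 ≡ 196^2 = 38416 ≡ 144 (mod 299)
298 = 256 + 32 + 8 + 2 in binary powers of 2.
So 8^298 ≡ 144 · 118 · 27 · 64 ≡ 77 (mod 299).
Since 77 ≠ 1, base 8 is a Fermat witness: 299 is composite.

77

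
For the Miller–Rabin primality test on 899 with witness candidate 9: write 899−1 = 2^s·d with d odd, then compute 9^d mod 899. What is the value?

899 − 1 = 898 = 2^1 · 449, so d = 449.
9^1 ≡ 9 (mod 899)
9^2 ≡ 9^2 = 81 ≡ 81 (mod 899)
9^4 ≡ 81^2 = 6561 ≡ 268 (mod 899)
9^8 ≡ 268^2 = 71824 ≡ 803 (mod 899)
9^16 ≡ 803^2 = 644809 ≡ 226 (mod 899)
9^32 ≡ 226^2 = 51076 ≡ 732 (mod 899)
9^64 ≡ 732^2 = 535824 ≡ 20 (mod 899)
9^128 ≡ 20^2 = 400 ≡ 400 (mod 899)
9^256 ≡ 400^2 = 160000 ≡ 877 (mod 899)
449 = 256 + 128 + 64 + 1 in binary powers of 2.
So 9^449 ≡ 877 · 400 · 20 · 9 ≡ 38 (mod 899).
Squaring chain: 38; never reaches −1, so base 9 is a Miller–Rabin witness that 899 is composite.

38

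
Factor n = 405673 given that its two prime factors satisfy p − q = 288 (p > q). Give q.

Since p = q + 288, we have 405673 = q(q + 288), so q² + 288q − 405673 = 0.
Discriminant: 288² + 4·405673 = 82944 + 1622692 = 1705636; √1705636 = 1306.
q = (−288 + 1306)/2 = 509, and p = q + 288 = 797.
Check: 509 · 797 = 405673.

509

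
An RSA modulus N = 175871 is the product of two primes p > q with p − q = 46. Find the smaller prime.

Since p = q + 46, we have 175871 = q(q + 46), so q² + 46q − 175871 = 0.
Discriminant: 46² + 4·175871 = 2116 + 703484 = 705600; √705600 = 840.
q = (−46 + 840)/2 = 397, and p = q + 46 = 443.
Check: 397 · 443 = 175871.

397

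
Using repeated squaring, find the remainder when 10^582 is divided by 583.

386

10^1 ≡ 10 (mod 583)
10^2 ≡ 10^2 = 100 ≡ 100 (mod 583)
10^4 ≡ 100^2 = 10000 ≡ 89 (mod 583)
10^8 ≡ 89^2 = 7921 ≡ 342 (mod 583)
10^16 ≡ 342^2 = 116964 ≡ 364 (mod 583)
10^32 ≡ 364^2 = 132496 ≡ 155 (mod 583)
10^64 ≡ 155^2 = 24025 ≡ 122 (mod 583)
10^128 ≡ 122^2 = 14884 ≡ 309 (mod 583)
10^256 ≡ 309^2 = 95481 ≡ 452 (mod 583)
10^512 ≡ 452^2 = 204304 ≡ 254 (mod 583)
582 = 512 + 64 + 4 + 2 in binary powers of 2.
So 10^582 ≡ 254 · 122 · 89 · 100 ≡ 386 (mod 583).
Since 386 ≠ 1, base 10 is a Fermat witness: 583 is composite.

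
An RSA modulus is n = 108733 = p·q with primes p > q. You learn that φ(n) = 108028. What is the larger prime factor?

φ(n) = (p−1)(q−1) = n − (p+q) + 1, so p + q = 108733 − 108028 + 1 = 706.
p and q are the roots of t² − 706t + 108733 = 0.
Discriminant: 706² − 4·108733 = 498436 − 434932 = 63504; √63504 = 252.
q = (706 − 252)/2 = 227, p = (706 + 252)/2 = 479.
Check: 227 · 479 = 108733.

479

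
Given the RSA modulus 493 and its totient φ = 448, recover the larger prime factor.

φ(n) = (p−1)(q−1) = n − (p+q) + 1, so p + q = 493 − 448 + 1 = 46.
p and q are the roots of t² − 46t + 493 = 0.
Discriminant: 46² − 4·493 = 2116 − 1972 = 144; √144 = 12.
q = (46 − 12)/2 = 17, p = (46 + 12)/2 = 29.
Check: 17 · 29 = 493.

29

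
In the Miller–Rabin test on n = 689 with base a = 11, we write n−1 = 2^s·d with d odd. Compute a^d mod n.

689 − 1 = 688 = 2^4 · 43, so d = 43.
11^1 ≡ 11 (mod 689)
11^2 ≡ 11^2 = 121 ≡ 121 (mod 689)
11^4 ≡ 121^2 = 14641 ≡ 172 (mod 689)
11^8 ≡ 172^2 = 29584 ≡ 646 (mod 689)
11^16 ≡ 646^2 = 417316 ≡ 471 (mod 689)
11^32 ≡ 471^2 = 221841 ≡ 672 (mod 689)
43 = 32 + 8 + 2 + 1 in binary powers of 2.
So 11^43 ≡ 672 · 646 · 121 · 11 ≡ 93 (mod 689).
Squaring chain: 93 → 381 → 471 → 672; never reaches −1, so base 11 is a Miller–Rabin witness that 689 is composite.

93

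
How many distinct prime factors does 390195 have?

390195 = 3^2 · 43355
43355 = 5 · 8671
8671 = 13 · 667
667 = 23 · 29
390195 = 3^2 · 5 · 13 · 23 · 29, which has 5 distinct prime factors.

5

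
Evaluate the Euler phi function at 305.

240

Factor: 305 = 5 · 61.
φ(305) = (5−1) · (61−1) = 4 · 60 = 240.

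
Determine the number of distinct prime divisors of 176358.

176358 = 2 · 88179
88179 = 3 · 29393
29393 = 7 · 4199
4199 = 13 · 323
323 = 17 · 19
176358 = 2 · 3 · 7 · 13 · 17 · 19, which has 6 distinct prime factors.

6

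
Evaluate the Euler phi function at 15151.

14904

Factor: 15151 = 109 · 139.
φ(15151) = (109−1) · (139−1) = 108 · 138 = 14904.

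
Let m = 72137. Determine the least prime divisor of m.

13

72137 is odd.
Digit sum 20, not divisible by 3.
Ends in 7: not divisible by 5.
7: 72137 = 7·10305 + 2
11: 72137 = 11·6557 + 10
13: 72137 = 13·5549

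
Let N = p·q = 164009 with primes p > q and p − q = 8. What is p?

409

Since p = q + 8, we have 164009 = q(q + 8), so q² + 8q − 164009 = 0.
Discriminant: 8² + 4·164009 = 64 + 656036 = 656100; √656100 = 810.
q = (−8 + 810)/2 = 401, and p = q + 8 = 409.
Check: 401 · 409 = 164009.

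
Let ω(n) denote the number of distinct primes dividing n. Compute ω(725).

725 = 5^2 · 29
725 = 5^2 · 29, which has 2 distinct prime factors.

2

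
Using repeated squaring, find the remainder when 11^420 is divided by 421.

11^1 ≡ 11 (mod 421)
11^2 ≡ 11^2 = 121 ≡ 121 (mod 421)
11^4 ≡ 121^2 = 14641 ≡ 327 (mod 421)
11^8 ≡ 327^2 = 106929 ≡ 416 (mod 421)
11^16 ≡ 416^2 = 173056 ≡ 25 (mod 421)
11^32 ≡ 25^2 = 625 ≡ 204 (mod 421)
11^64 ≡ 204^2 = 41616 ≡ 358 (mod 421)
11^128 ≡ 358^2 = 128164 ≡ 180 (mod 421)
11^256 ≡ 180^2 = 32400 ≡ 404 (mod 421)
420 = 256 + 128 + 32 + 4 in binary powers of 2.
So 11^420 ≡ 404 · 180 · 204 · 327 ≡ 1 (mod 421).
Since the result is 1, base 11 gives no evidence that 421 is composite.

1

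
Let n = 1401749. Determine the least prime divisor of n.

1401749 is odd.
Digit sum 26, not divisible by 3.
Ends in 9: not divisible by 5.
7: 1401749 = 7·200249 + 6
11: 1401749 = 11·127431 + 8
13: 1401749 = 13·107826 + 11
17: 1401749 = 17·82455 + 14
19: 1401749 = 19·73776 + 5
23: 1401749 = 23·60945 + 14
29: 1401749 = 29·48336 + 5
31: 1401749 = 31·45217 + 22
37: 1401749 = 37·37885 + 4
41: 1401749 = 41·34189

41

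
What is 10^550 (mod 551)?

10^1 ≡ 10 (mod 551)
10^2 ≡ 10^2 = 100 ≡ 100 (mod 551)
10^4 ≡ 100^2 = 10000 ≡ 82 (mod 551)
10^8 ≡ 82^2 = 6724 ≡ 112 (mod 551)
10^16 ≡ 112^2 = 12544 ≡ 422 (mod 551)
10^32 ≡ 422^2 = 178084 ≡ 111 (mod 551)
10^64 ≡ 111^2 = 12321 ≡ 199 (mod 551)
10^128 ≡ 199^2 = 39601 ≡ 480 (mod 551)
10^256 ≡ 480^2 = 230400 ≡ 82 (mod 551)
10^512 ≡ 82^2 = 6724 ≡ 112 (mod 551)
550 = 512 + 32 + 4 + 2 in binary powers of 2.
So 10^550 ≡ 112 · 111 · 82 · 100 ≡ 237 (mod 551).
Since 237 ≠ 1, base 10 is a Fermat witness: 551 is composite.

237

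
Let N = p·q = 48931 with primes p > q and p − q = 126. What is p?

Since p = q + 126, we have 48931 = q(q + 126), so q² + 126q − 48931 = 0.
Discriminant: 126² + 4·48931 = 15876 + 195724 = 211600; √211600 = 460.
q = (−126 + 460)/2 = 167, and p = q + 126 = 293.
Check: 167 · 293 = 48931.

293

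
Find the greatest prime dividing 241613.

83

241613 = 41 · 5893
5893 = 71 · 83
83 is prime.
So 241613 = 41 · 71 · 83; the largest prime factor is 83.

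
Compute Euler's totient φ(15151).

Factor: 15151 = 109 · 139.
φ(15151) = (109−1) · (139−1) = 108 · 138 = 14904.

14904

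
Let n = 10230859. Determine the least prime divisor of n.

61

10230859 is odd.
Digit sum 28, not divisible by 3.
Ends in 9: not divisible by 5.
7: 10230859 = 7·1461551 + 2
11: 10230859 = 11·930078 + 1
13: 10230859 = 13·786989 + 2
17: 10230859 = 17·601815 + 4
19: 10230859 = 19·538466 + 5
23: 10230859 = 23·444819 + 22
29: 10230859 = 29·352788 + 7
31: 10230859 = 31·330027 + 22
37: 10230859 = 37·276509 + 26
41: 10230859 = 41·249533 + 6
43: 10230859 = 43·237926 + 41
47: 10230859 = 47·217677 + 40
53: 10230859 = 53·193035 + 4
59: 10230859 = 59·173404 + 23
61: 10230859 = 61·167719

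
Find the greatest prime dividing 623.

89

623 = 7 · 89
89 is prime.
So 623 = 7 · 89; the largest prime factor is 89.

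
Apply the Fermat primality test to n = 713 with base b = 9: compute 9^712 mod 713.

289

9^1 ≡ 9 (mod 713)
9^2 ≡ 9^2 = 81 ≡ 81 (mod 713)
9^4 ≡ 81^2 = 6561 ≡ 144 (mod 713)
9^8 ≡ 144^2 = 20736 ≡ 59 (mod 713)
9^16 ≡ 59^2 = 3481 ≡ 629 (mod 713)
9^32 ≡ 629^2 = 395641 ≡ 639 (mod 713)
9^64 ≡ 639^2 = 408321 ≡ 485 (mod 713)
9^128 ≡ 485^2 = 235225 ≡ 648 (mod 713)
9^256 ≡ 648^2 = 419904 ≡ 660 (mod 713)
9^512 ≡ 660^2 = 435600 ≡ 670 (mod 713)
712 = 512 + 128 + 64 + 8 in binary powers of 2.
So 9^712 ≡ 670 · 648 · 485 · 59 ≡ 289 (mod 713).
Since 289 ≠ 1, base 9 is a Fermat witness: 713 is composite.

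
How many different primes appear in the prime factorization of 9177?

4

9177 = 3 · 3059
3059 = 7 · 437
437 = 19 · 23
9177 = 3 · 7 · 19 · 23, which has 4 distinct prime factors.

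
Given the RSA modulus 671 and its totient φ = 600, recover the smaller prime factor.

φ(n) = (p−1)(q−1) = n − (p+q) + 1, so p + q = 671 − 600 + 1 = 72.
p and q are the roots of t² − 72t + 671 = 0.
Discriminant: 72² − 4·671 = 5184 − 2684 = 2500; √2500 = 50.
q = (72 − 50)/2 = 11, p = (72 + 50)/2 = 61.
Check: 11 · 61 = 671.

11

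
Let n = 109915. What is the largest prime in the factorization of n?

109915 = 5 · 21983
21983 = 13 · 1691
1691 = 19 · 89
89 is prime.
So 109915 = 5 · 13 · 19 · 89; the largest prime factor is 89.

89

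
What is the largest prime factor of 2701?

73

2701 = 37 · 73
73 is prime.
So 2701 = 37 · 73; the largest prime factor is 73.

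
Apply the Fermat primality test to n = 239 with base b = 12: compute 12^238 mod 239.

1

12^1 ≡ 12 (mod 239)
12^2 ≡ 12^2 = 144 ≡ 144 (mod 239)
12^4 ≡ 144^2 = 20736 ≡ 182 (mod 239)
12^8 ≡ 182^2 = 33124 ≡ 142 (mod 239)
12^16 ≡ 142^2 = 20164 ≡ 88 (mod 239)
12^32 ≡ 88^2 = 7744 ≡ 96 (mod 239)
12^64 ≡ 96^2 = 9216 ≡ 134 (mod 239)
12^128 ≡ 134^2 = 17956 ≡ 31 (mod 239)
238 = 128 + 64 + 32 + 8 + 4 + 2 in binary powers of 2.
So 12^238 ≡ 31 · 134 · 96 · 142 · 182 · 144 ≡ 1 (mod 239).
Since the result is 1, base 12 gives no evidence that 239 is composite.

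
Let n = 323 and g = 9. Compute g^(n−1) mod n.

251

9^1 ≡ 9 (mod 323)
9^2 ≡ 9^2 = 81 ≡ 81 (mod 323)
9^4 ≡ 81^2 = 6561 ≡ 101 (mod 323)
9^8 ≡ 101^2 = 10201 ≡ 188 (mod 323)
9^16 ≡ 188^2 = 35344 ≡ 137 (mod 323)
9^32 ≡ 137^2 = 18769 ≡ 35 (mod 323)
9^64 ≡ 35^2 = 1225 ≡ 256 (mod 323)
9^128 ≡ 256^2 = 65536 ≡ 290 (mod 323)
9^256 ≡ 290^2 = 84100 ≡ 120 (mod 323)
322 = 256 + 64 + 2 in binary powers of 2.
So 9^322 ≡ 120 · 256 · 81 ≡ 251 (mod 323).
Since 251 ≠ 1, base 9 is a Fermat witness: 323 is composite.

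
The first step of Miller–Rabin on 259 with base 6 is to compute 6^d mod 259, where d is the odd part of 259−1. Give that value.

259 − 1 = 258 = 2^1 · 129, so d = 129.
6^1 ≡ 6 (mod 259)
6^2 ≡ 6^2 = 36 ≡ 36 (mod 259)
6^4 ≡ 36^2 = 1296 ≡ 1 (mod 259)
6^8 ≡ 1^2 = 1 ≡ 1 (mod 259)
6^16 ≡ 1^2 = 1 ≡ 1 (mod 259)
6^32 ≡ 1^2 = 1 ≡ 1 (mod 259)
6^64 ≡ 1^2 = 1 ≡ 1 (mod 259)
6^128 ≡ 1^2 = 1 ≡ 1 (mod 259)
129 = 128 + 1 in binary powers of 2.
So 6^129 ≡ 1 · 6 ≡ 6 (mod 259).
Squaring chain: 6; never reaches −1, so base 6 is a Miller–Rabin witness that 259 is composite.

6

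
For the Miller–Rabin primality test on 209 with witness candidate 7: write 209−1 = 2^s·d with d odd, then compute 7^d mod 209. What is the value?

209 − 1 = 208 = 2^4 · 13, so d = 13.
7^1 ≡ 7 (mod 209)
7^2 ≡ 7^2 = 49 ≡ 49 (mod 209)
7^4 ≡ 49^2 = 2401 ≡ 102 (mod 209)
7^8 ≡ 102^2 = 10404 ≡ 163 (mod 209)
13 = 8 + 4 + 1 in binary powers of 2.
So 7^13 ≡ 163 · 102 · 7 ≡ 178 (mod 209).
Squaring chain: 178 → 125 → 159 → 201; never reaches −1, so base 7 is a Miller–Rabin witness that 209 is composite.

178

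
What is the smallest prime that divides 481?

481 is odd.
Digit sum 13, not divisible by 3.
Ends in 1: not divisible by 5.
7: 481 = 7·68 + 5
11: 481 = 11·43 + 8
13: 481 = 13·37

13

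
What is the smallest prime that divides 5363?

31

5363 is odd.
Digit sum 17, not divisible by 3.
Ends in 3: not divisible by 5.
7: 5363 = 7·766 + 1
11: 5363 = 11·487 + 6
13: 5363 = 13·412 + 7
17: 5363 = 17·315 + 8
19: 5363 = 19·282 + 5
23: 5363 = 23·233 + 4
29: 5363 = 29·184 + 27
31: 5363 = 31·173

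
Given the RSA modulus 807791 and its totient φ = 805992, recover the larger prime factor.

φ(n) = (p−1)(q−1) = n − (p+q) + 1, so p + q = 807791 − 805992 + 1 = 1800.
p and q are the roots of t² − 1800t + 807791 = 0.
Discriminant: 1800² − 4·807791 = 3240000 − 3231164 = 8836; √8836 = 94.
q = (1800 − 94)/2 = 853, p = (1800 + 94)/2 = 947.
Check: 853 · 947 = 807791.

947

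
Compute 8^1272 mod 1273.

8^1 ≡ 8 (mod 1273)
8^2 ≡ 8^2 = 64 ≡ 64 (mod 1273)
8^4 ≡ 64^2 = 4096 ≡ 277 (mod 1273)
8^8 ≡ 277^2 = 76729 ≡ 349 (mod 1273)
8^16 ≡ 349^2 = 121801 ≡ 866 (mod 1273)
8^32 ≡ 866^2 = 749956 ≡ 159 (mod 1273)
8^64 ≡ 159^2 = 25281 ≡ 1094 (mod 1273)
8^128 ≡ 1094^2 = 1196836 ≡ 216 (mod 1273)
8^256 ≡ 216^2 = 46656 ≡ 828 (mod 1273)
8^512 ≡ 828^2 = 685584 ≡ 710 (mod 1273)
8^1024 ≡ 710^2 = 504100 ≡ 1265 (mod 1273)
1272 = 1024 + 128 + 64 + 32 + 16 + 8 in binary powers of 2.
So 8^1272 ≡ 1265 · 216 · 1094 · 159 · 866 · 349 ≡ 685 (mod 1273).
Since 685 ≠ 1, base 8 is a Fermat witness: 1273 is composite.

685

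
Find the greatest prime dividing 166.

83

166 = 2 · 83
83 is prime.
So 166 = 2 · 83; the largest prime factor is 83.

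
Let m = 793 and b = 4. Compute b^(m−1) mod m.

4^1 ≡ 4 (mod 793)
4^2 ≡ 4^2 = 16 ≡ 16 (mod 793)
4^4 ≡ 16^2 = 256 ≡ 256 (mod 793)
4^8 ≡ 256^2 = 65536 ≡ 510 (mod 793)
4^16 ≡ 510^2 = 260100 ≡ 789 (mod 793)
4^32 ≡ 789^2 = 622521 ≡ 16 (mod 793)
4^64 ≡ 16^2 = 256 ≡ 256 (mod 793)
4^128 ≡ 256^2 = 65536 ≡ 510 (mod 793)
4^256 ≡ 510^2 = 260100 ≡ 789 (mod 793)
4^512 ≡ 789^2 = 622521 ≡ 16 (mod 793)
792 = 512 + 256 + 16 + 8 in binary powers of 2.
So 4^792 ≡ 16 · 789 · 789 · 510 ≡ 508 (mod 793).
Since 508 ≠ 1, base 4 is a Fermat witness: 793 is composite.

508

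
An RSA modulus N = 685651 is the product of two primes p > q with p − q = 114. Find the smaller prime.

773

Since p = q + 114, we have 685651 = q(q + 114), so q² + 114q − 685651 = 0.
Discriminant: 114² + 4·685651 = 12996 + 2742604 = 2755600; √2755600 = 1660.
q = (−114 + 1660)/2 = 773, and p = q + 114 = 887.
Check: 773 · 887 = 685651.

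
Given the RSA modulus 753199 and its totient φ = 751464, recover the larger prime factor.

φ(n) = (p−1)(q−1) = n − (p+q) + 1, so p + q = 753199 − 751464 + 1 = 1736.
p and q are the roots of t² − 1736t + 753199 = 0.
Discriminant: 1736² − 4·753199 = 3013696 − 3012796 = 900; √900 = 30.
q = (1736 − 30)/2 = 853, p = (1736 + 30)/2 = 883.
Check: 853 · 883 = 753199.

883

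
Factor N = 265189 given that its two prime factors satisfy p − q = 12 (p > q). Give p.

Since p = q + 12, we have 265189 = q(q + 12), so q² + 12q − 265189 = 0.
Discriminant: 12² + 4·265189 = 144 + 1060756 = 1060900; √1060900 = 1030.
q = (−12 + 1030)/2 = 509, and p = q + 12 = 521.
Check: 509 · 521 = 265189.

521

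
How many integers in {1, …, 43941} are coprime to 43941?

Factor: 43941 = 3 · 97 · 151.
φ(43941) = (3−1) · (97−1) · (151−1) = 2 · 96 · 150 = 28800.

28800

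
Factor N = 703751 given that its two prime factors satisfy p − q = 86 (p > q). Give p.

Since p = q + 86, we have 703751 = q(q + 86), so q² + 86q − 703751 = 0.
Discriminant: 86² + 4·703751 = 7396 + 2815004 = 2822400; √2822400 = 1680.
q = (−86 + 1680)/2 = 797, and p = q + 86 = 883.
Check: 797 · 883 = 703751.

883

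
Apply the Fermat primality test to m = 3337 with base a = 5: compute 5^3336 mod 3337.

1922

5^1 ≡ 5 (mod 3337)
5^2 ≡ 5^2 = 25 ≡ 25 (mod 3337)
5^4 ≡ 25^2 = 625 ≡ 625 (mod 3337)
5^8 ≡ 625^2 = 390625 ≡ 196 (mod 3337)
5^16 ≡ 196^2 = 38416 ≡ 1709 (mod 3337)
5^32 ≡ 1709^2 = 2920681 ≡ 806 (mod 3337)
5^64 ≡ 806^2 = 649636 ≡ 2258 (mod 3337)
5^128 ≡ 2258^2 = 5098564 ≡ 2965 (mod 3337)
5^256 ≡ 2965^2 = 8791225 ≡ 1567 (mod 3337)
5^512 ≡ 1567^2 = 2455489 ≡ 2794 (mod 3337)
5^1024 ≡ 2794^2 = 7806436 ≡ 1193 (mod 3337)
5^2048 ≡ 1193^2 = 1423249 ≡ 1687 (mod 3337)
3336 = 2048 + 1024 + 256 + 8 in binary powers of 2.
So 5^3336 ≡ 1687 · 1193 · 1567 · 196 ≡ 1922 (mod 3337).
Since 1922 ≠ 1, base 5 is a Fermat witness: 3337 is composite.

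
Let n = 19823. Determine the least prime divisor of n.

43

19823 is odd.
Digit sum 23, not divisible by 3.
Ends in 3: not divisible by 5.
7: 19823 = 7·2831 + 6
11: 19823 = 11·1802 + 1
13: 19823 = 13·1524 + 11
17: 19823 = 17·1166 + 1
19: 19823 = 19·1043 + 6
23: 19823 = 23·861 + 20
29: 19823 = 29·683 + 16
31: 19823 = 31·639 + 14
37: 19823 = 37·535 + 28
41: 19823 = 41·483 + 20
43: 19823 = 43·461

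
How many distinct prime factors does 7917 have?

7917 = 3 · 2639
2639 = 7 · 377
377 = 13 · 29
7917 = 3 · 7 · 13 · 29, which has 4 distinct prime factors.

4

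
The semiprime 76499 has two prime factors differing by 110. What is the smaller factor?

227

Since p = q + 110, we have 76499 = q(q + 110), so q² + 110q − 76499 = 0.
Discriminant: 110² + 4·76499 = 12100 + 305996 = 318096; √318096 = 564.
q = (−110 + 564)/2 = 227, and p = q + 110 = 337.
Check: 227 · 337 = 76499.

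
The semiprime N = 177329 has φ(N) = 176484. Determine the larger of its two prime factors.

463

φ(n) = (p−1)(q−1) = n − (p+q) + 1, so p + q = 177329 − 176484 + 1 = 846.
p and q are the roots of t² − 846t + 177329 = 0.
Discriminant: 846² − 4·177329 = 715716 − 709316 = 6400; √6400 = 80.
q = (846 − 80)/2 = 383, p = (846 + 80)/2 = 463.
Check: 383 · 463 = 177329.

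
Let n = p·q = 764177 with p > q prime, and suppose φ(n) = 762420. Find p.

971

φ(n) = (p−1)(q−1) = n − (p+q) + 1, so p + q = 764177 − 762420 + 1 = 1758.
p and q are the roots of t² − 1758t + 764177 = 0.
Discriminant: 1758² − 4·764177 = 3090564 − 3056708 = 33856; √33856 = 184.
q = (1758 − 184)/2 = 787, p = (1758 + 184)/2 = 971.
Check: 787 · 971 = 764177.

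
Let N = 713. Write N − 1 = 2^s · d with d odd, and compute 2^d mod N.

713 − 1 = 712 = 2^3 · 89, so d = 89.
2^1 ≡ 2 (mod 713)
2^2 ≡ 2^2 = 4 ≡ 4 (mod 713)
2^4 ≡ 4^2 = 16 ≡ 16 (mod 713)
2^8 ≡ 16^2 = 256 ≡ 256 (mod 713)
2^16 ≡ 256^2 = 65536 ≡ 653 (mod 713)
2^32 ≡ 653^2 = 426409 ≡ 35 (mod 713)
2^64 ≡ 35^2 = 1225 ≡ 512 (mod 713)
89 = 64 + 16 + 8 + 1 in binary powers of 2.
So 2^89 ≡ 512 · 653 · 256 · 2 ≡ 140 (mod 713).
Squaring chain: 140 → 349 → 591; never reaches −1, so base 2 is a Miller–Rabin witness that 713 is composite.

140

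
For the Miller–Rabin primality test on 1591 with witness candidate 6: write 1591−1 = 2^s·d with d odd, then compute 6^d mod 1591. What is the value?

1591 − 1 = 1590 = 2^1 · 795, so d = 795.
6^1 ≡ 6 (mod 1591)
6^2 ≡ 6^2 = 36 ≡ 36 (mod 1591)
6^4 ≡ 36^2 = 1296 ≡ 1296 (mod 1591)
6^8 ≡ 1296^2 = 1679616 ≡ 1111 (mod 1591)
6^16 ≡ 1111^2 = 1234321 ≡ 1296 (mod 1591)
6^32 ≡ 1296^2 = 1679616 ≡ 1111 (mod 1591)
6^64 ≡ 1111^2 = 1234321 ≡ 1296 (mod 1591)
6^128 ≡ 1296^2 = 1679616 ≡ 1111 (mod 1591)
6^256 ≡ 1111^2 = 1234321 ≡ 1296 (mod 1591)
6^512 ≡ 1296^2 = 1679616 ≡ 1111 (mod 1591)
795 = 512 + 256 + 16 + 8 + 2 + 1 in binary powers of 2.
So 6^795 ≡ 1111 · 1296 · 1296 · 1111 · 36 · 6 ≡ 216 (mod 1591).
Squaring chain: 216; never reaches −1, so base 6 is a Miller–Rabin witness that 1591 is composite.

216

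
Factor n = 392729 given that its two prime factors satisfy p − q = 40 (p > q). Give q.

Since p = q + 40, we have 392729 = q(q + 40), so q² + 40q − 392729 = 0.
Discriminant: 40² + 4·392729 = 1600 + 1570916 = 1572516; √1572516 = 1254.
q = (−40 + 1254)/2 = 607, and p = q + 40 = 647.
Check: 607 · 647 = 392729.

607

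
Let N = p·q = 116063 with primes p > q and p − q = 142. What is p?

Since p = q + 142, we have 116063 = q(q + 142), so q² + 142q − 116063 = 0.
Discriminant: 142² + 4·116063 = 20164 + 464252 = 484416; √484416 = 696.
q = (−142 + 696)/2 = 277, and p = q + 142 = 419.
Check: 277 · 419 = 116063.

419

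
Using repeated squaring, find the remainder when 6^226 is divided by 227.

6^1 ≡ 6 (mod 227)
6^2 ≡ 6^2 = 36 ≡ 36 (mod 227)
6^4 ≡ 36^2 = 1296 ≡ 161 (mod 227)
6^8 ≡ 161^2 = 25921 ≡ 43 (mod 227)
6^16 ≡ 43^2 = 1849 ≡ 33 (mod 227)
6^32 ≡ 33^2 = 1089 ≡ 181 (mod 227)
6^64 ≡ 181^2 = 32761 ≡ 73 (mod 227)
6^128 ≡ 73^2 = 5329 ≡ 108 (mod 227)
226 = 128 + 64 + 32 + 2 in binary powers of 2.
So 6^226 ≡ 108 · 73 · 181 · 36 ≡ 1 (mod 227).
Since the result is 1, base 6 gives no evidence that 227 is composite.

1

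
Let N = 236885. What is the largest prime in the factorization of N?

236885 = 5 · 47377
47377 = 11 · 4307
4307 = 59 · 73
73 is prime.
So 236885 = 5 · 11 · 59 · 73; the largest prime factor is 73.

73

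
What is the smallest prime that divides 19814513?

19814513 is odd.
Digit sum 32, not divisible by 3.
Ends in 3: not divisible by 5.
7: 19814513 = 7·2830644 + 5
11: 19814513 = 11·1801319 + 4
13: 19814513 = 13·1524193 + 4
17: 19814513 = 17·1165559 + 10
19: 19814513 = 19·1042869 + 2
23: 19814513 = 23·861500 + 13
29: 19814513 = 29·683259 + 2
31: 19814513 = 31·639177 + 26
37: 19814513 = 37·535527 + 14
41: 19814513 = 41·483280 + 33
43: 19814513 = 43·460802 + 27
47: 19814513 = 47·421585 + 18
53: 19814513 = 53·373858 + 39
59: 19814513 = 59·335839 + 12
61: 19814513 = 61·324828 + 5
67: 19814513 = 67·295739

67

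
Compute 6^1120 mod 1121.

6^1 ≡ 6 (mod 1121)
6^2 ≡ 6^2 = 36 ≡ 36 (mod 1121)
6^4 ≡ 36^2 = 1296 ≡ 175 (mod 1121)
6^8 ≡ 175^2 = 30625 ≡ 358 (mod 1121)
6^16 ≡ 358^2 = 128164 ≡ 370 (mod 1121)
6^32 ≡ 370^2 = 136900 ≡ 138 (mod 1121)
6^64 ≡ 138^2 = 19044 ≡ 1108 (mod 1121)
6^128 ≡ 1108^2 = 1227664 ≡ 169 (mod 1121)
6^256 ≡ 169^2 = 28561 ≡ 536 (mod 1121)
6^512 ≡ 536^2 = 287296 ≡ 320 (mod 1121)
6^1024 ≡ 320^2 = 102400 ≡ 389 (mod 1121)
1120 = 1024 + 64 + 32 in binary powers of 2.
So 6^1120 ≡ 389 · 1108 · 138 ≡ 517 (mod 1121).
Since 517 ≠ 1, base 6 is a Fermat witness: 1121 is composite.

517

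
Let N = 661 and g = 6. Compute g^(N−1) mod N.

6^1 ≡ 6 (mod 661)
6^2 ≡ 6^2 = 36 ≡ 36 (mod 661)
6^4 ≡ 36^2 = 1296 ≡ 635 (mod 661)
6^8 ≡ 635^2 = 403225 ≡ 15 (mod 661)
6^16 ≡ 15^2 = 225 ≡ 225 (mod 661)
6^32 ≡ 225^2 = 50625 ≡ 389 (mod 661)
6^64 ≡ 389^2 = 151321 ≡ 613 (mod 661)
6^128 ≡ 613^2 = 375769 ≡ 321 (mod 661)
6^256 ≡ 321^2 = 103041 ≡ 586 (mod 661)
6^512 ≡ 586^2 = 343396 ≡ 337 (mod 661)
660 = 512 + 128 + 16 + 4 in binary powers of 2.
So 6^660 ≡ 337 · 321 · 225 · 635 ≡ 1 (mod 661).
Since the result is 1, base 6 gives no evidence that 661 is composite.

1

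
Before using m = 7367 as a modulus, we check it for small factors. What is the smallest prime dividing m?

53

7367 is odd.
Digit sum 23, not divisible by 3.
Ends in 7: not divisible by 5.
7: 7367 = 7·1052 + 3
11: 7367 = 11·669 + 8
13: 7367 = 13·566 + 9
17: 7367 = 17·433 + 6
19: 7367 = 19·387 + 14
23: 7367 = 23·320 + 7
29: 7367 = 29·254 + 1
31: 7367 = 31·237 + 20
37: 7367 = 37·199 + 4
41: 7367 = 41·179 + 28
43: 7367 = 43·171 + 14
47: 7367 = 47·156 + 35
53: 7367 = 53·139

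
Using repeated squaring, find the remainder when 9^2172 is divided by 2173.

9^1 ≡ 9 (mod 2173)
9^2 ≡ 9^2 = 81 ≡ 81 (mod 2173)
9^4 ≡ 81^2 = 6561 ≡ 42 (mod 2173)
9^8 ≡ 42^2 = 1764 ≡ 1764 (mod 2173)
9^16 ≡ 1764^2 = 3111696 ≡ 2133 (mod 2173)
9^32 ≡ 2133^2 = 4549689 ≡ 1600 (mod 2173)
9^64 ≡ 1600^2 = 2560000 ≡ 206 (mod 2173)
9^128 ≡ 206^2 = 42436 ≡ 1149 (mod 2173)
9^256 ≡ 1149^2 = 1320201 ≡ 1190 (mod 2173)
9^512 ≡ 1190^2 = 1416100 ≡ 1477 (mod 2173)
9^1024 ≡ 1477^2 = 2181529 ≡ 2010 (mod 2173)
9^2048 ≡ 2010^2 = 4040100 ≡ 493 (mod 2173)
2172 = 2048 + 64 + 32 + 16 + 8 + 4 in binary powers of 2.
So 9^2172 ≡ 493 · 206 · 1600 · 2133 · 1764 · 42 ≡ 1846 (mod 2173).
Since 1846 ≠ 1, base 9 is a Fermat witness: 2173 is composite.

1846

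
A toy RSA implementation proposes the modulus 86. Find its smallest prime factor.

2

86 is even: 2 divides it.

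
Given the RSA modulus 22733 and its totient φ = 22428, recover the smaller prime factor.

φ(n) = (p−1)(q−1) = n − (p+q) + 1, so p + q = 22733 − 22428 + 1 = 306.
p and q are the roots of t² − 306t + 22733 = 0.
Discriminant: 306² − 4·22733 = 93636 − 90932 = 2704; √2704 = 52.
q = (306 − 52)/2 = 127, p = (306 + 52)/2 = 179.
Check: 127 · 179 = 22733.

127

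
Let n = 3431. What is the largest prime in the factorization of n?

3431 = 47 · 73
73 is prime.
So 3431 = 47 · 73; the largest prime factor is 73.

73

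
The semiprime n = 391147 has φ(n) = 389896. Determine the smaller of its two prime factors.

φ(n) = (p−1)(q−1) = n − (p+q) + 1, so p + q = 391147 − 389896 + 1 = 1252.
p and q are the roots of t² − 1252t + 391147 = 0.
Discriminant: 1252² − 4·391147 = 1567504 − 1564588 = 2916; √2916 = 54.
q = (1252 − 54)/2 = 599, p = (1252 + 54)/2 = 653.
Check: 599 · 653 = 391147.

599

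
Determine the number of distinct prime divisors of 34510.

5

34510 = 2 · 17255
17255 = 5 · 3451
3451 = 7 · 493
493 = 17 · 29
34510 = 2 · 5 · 7 · 17 · 29, which has 5 distinct prime factors.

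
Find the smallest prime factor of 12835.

12835 is odd.
Digit sum 19, not divisible by 3.
Ends in 5: divisible by 5.

5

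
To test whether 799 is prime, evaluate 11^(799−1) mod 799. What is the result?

332

11^1 ≡ 11 (mod 799)
11^2 ≡ 11^2 = 121 ≡ 121 (mod 799)
11^4 ≡ 121^2 = 14641 ≡ 259 (mod 799)
11^8 ≡ 259^2 = 67081 ≡ 764 (mod 799)
11^16 ≡ 764^2 = 583696 ≡ 426 (mod 799)
11^32 ≡ 426^2 = 181476 ≡ 103 (mod 799)
11^64 ≡ 103^2 = 10609 ≡ 222 (mod 799)
11^128 ≡ 222^2 = 49284 ≡ 545 (mod 799)
11^256 ≡ 545^2 = 297025 ≡ 596 (mod 799)
11^512 ≡ 596^2 = 355216 ≡ 460 (mod 799)
798 = 512 + 256 + 16 + 8 + 4 + 2 in binary powers of 2.
So 11^798 ≡ 460 · 596 · 426 · 764 · 259 · 121 ≡ 332 (mod 799).
Since 332 ≠ 1, base 11 is a Fermat witness: 799 is composite.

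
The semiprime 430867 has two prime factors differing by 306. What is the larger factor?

827

Since p = q + 306, we have 430867 = q(q + 306), so q² + 306q − 430867 = 0.
Discriminant: 306² + 4·430867 = 93636 + 1723468 = 1817104; √1817104 = 1348.
q = (−306 + 1348)/2 = 521, and p = q + 306 = 827.
Check: 521 · 827 = 430867.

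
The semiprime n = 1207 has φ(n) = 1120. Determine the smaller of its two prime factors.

17

φ(n) = (p−1)(q−1) = n − (p+q) + 1, so p + q = 1207 − 1120 + 1 = 88.
p and q are the roots of t² − 88t + 1207 = 0.
Discriminant: 88² − 4·1207 = 7744 − 4828 = 2916; √2916 = 54.
q = (88 − 54)/2 = 17, p = (88 + 54)/2 = 71.
Check: 17 · 71 = 1207.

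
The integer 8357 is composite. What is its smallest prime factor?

61

8357 is odd.
Digit sum 23, not divisible by 3.
Ends in 7: not divisible by 5.
7: 8357 = 7·1193 + 6
11: 8357 = 11·759 + 8
13: 8357 = 13·642 + 11
17: 8357 = 17·491 + 10
19: 8357 = 19·439 + 16
23: 8357 = 23·363 + 8
29: 8357 = 29·288 + 5
31: 8357 = 31·269 + 18
37: 8357 = 37·225 + 32
41: 8357 = 41·203 + 34
43: 8357 = 43·194 + 15
47: 8357 = 47·177 + 38
53: 8357 = 53·157 + 36
59: 8357 = 59·141 + 38
61: 8357 = 61·137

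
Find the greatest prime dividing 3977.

97

3977 = 41 · 97
97 is prime.
So 3977 = 41 · 97; the largest prime factor is 97.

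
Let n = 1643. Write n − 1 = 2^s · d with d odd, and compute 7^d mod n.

640

1643 − 1 = 1642 = 2^1 · 821, so d = 821.
7^1 ≡ 7 (mod 1643)
7^2 ≡ 7^2 = 49 ≡ 49 (mod 1643)
7^4 ≡ 49^2 = 2401 ≡ 758 (mod 1643)
7^8 ≡ 758^2 = 574564 ≡ 1157 (mod 1643)
7^16 ≡ 1157^2 = 1338649 ≡ 1247 (mod 1643)
7^32 ≡ 1247^2 = 1555009 ≡ 731 (mod 1643)
7^64 ≡ 731^2 = 534361 ≡ 386 (mod 1643)
7^128 ≡ 386^2 = 148996 ≡ 1126 (mod 1643)
7^256 ≡ 1126^2 = 1267876 ≡ 1123 (mod 1643)
7^512 ≡ 1123^2 = 1261129 ≡ 948 (mod 1643)
821 = 512 + 256 + 32 + 16 + 4 + 1 in binary powers of 2.
So 7^821 ≡ 948 · 1123 · 731 · 1247 · 758 · 7 ≡ 640 (mod 1643).
Squaring chain: 640; never reaches −1, so base 7 is a Miller–Rabin witness that 1643 is composite.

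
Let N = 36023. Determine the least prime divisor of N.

36023 is odd.
Digit sum 14, not divisible by 3.
Ends in 3: not divisible by 5.
7: 36023 = 7·5146 + 1
11: 36023 = 11·3274 + 9
13: 36023 = 13·2771

13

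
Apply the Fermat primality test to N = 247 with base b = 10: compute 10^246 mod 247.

235

10^1 ≡ 10 (mod 247)
10^2 ≡ 10^2 = 100 ≡ 100 (mod 247)
10^4 ≡ 100^2 = 10000 ≡ 120 (mod 247)
10^8 ≡ 120^2 = 14400 ≡ 74 (mod 247)
10^16 ≡ 74^2 = 5476 ≡ 42 (mod 247)
10^32 ≡ 42^2 = 1764 ≡ 35 (mod 247)
10^64 ≡ 35^2 = 1225 ≡ 237 (mod 247)
10^128 ≡ 237^2 = 56169 ≡ 100 (mod 247)
246 = 128 + 64 + 32 + 16 + 4 + 2 in binary powers of 2.
So 10^246 ≡ 100 · 237 · 35 · 42 · 120 · 100 ≡ 235 (mod 247).
Since 235 ≠ 1, base 10 is a Fermat witness: 247 is composite.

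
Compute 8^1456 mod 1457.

8^1 ≡ 8 (mod 1457)
8^2 ≡ 8^2 = 64 ≡ 64 (mod 1457)
8^4 ≡ 64^2 = 4096 ≡ 1182 (mod 1457)
8^8 ≡ 1182^2 = 1397124 ≡ 1318 (mod 1457)
8^16 ≡ 1318^2 = 1737124 ≡ 380 (mod 1457)
8^32 ≡ 380^2 = 144400 ≡ 157 (mod 1457)
8^64 ≡ 157^2 = 24649 ≡ 1337 (mod 1457)
8^128 ≡ 1337^2 = 1787569 ≡ 1287 (mod 1457)
8^256 ≡ 1287^2 = 1656369 ≡ 1217 (mod 1457)
8^512 ≡ 1217^2 = 1481089 ≡ 777 (mod 1457)
8^1024 ≡ 777^2 = 603729 ≡ 531 (mod 1457)
1456 = 1024 + 256 + 128 + 32 + 16 in binary powers of 2.
So 8^1456 ≡ 531 · 1217 · 1287 · 157 · 380 ≡ 1093 (mod 1457).
Since 1093 ≠ 1, base 8 is a Fermat witness: 1457 is composite.

1093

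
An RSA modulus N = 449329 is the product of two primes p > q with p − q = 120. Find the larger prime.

733

Since p = q + 120, we have 449329 = q(q + 120), so q² + 120q − 449329 = 0.
Discriminant: 120² + 4·449329 = 14400 + 1797316 = 1811716; √1811716 = 1346.
q = (−120 + 1346)/2 = 613, and p = q + 120 = 733.
Check: 613 · 733 = 449329.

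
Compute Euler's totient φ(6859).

Factor: 6859 = 19^3.
φ(6859) = 19^2·(19−1) = 6498.

6498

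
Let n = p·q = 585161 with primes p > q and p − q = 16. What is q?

Since p = q + 16, we have 585161 = q(q + 16), so q² + 16q − 585161 = 0.
Discriminant: 16² + 4·585161 = 256 + 2340644 = 2340900; √2340900 = 1530.
q = (−16 + 1530)/2 = 757, and p = q + 16 = 773.
Check: 757 · 773 = 585161.

757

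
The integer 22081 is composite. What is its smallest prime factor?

71

22081 is odd.
Digit sum 13, not divisible by 3.
Ends in 1: not divisible by 5.
7: 22081 = 7·3154 + 3
11: 22081 = 11·2007 + 4
13: 22081 = 13·1698 + 7
17: 22081 = 17·1298 + 15
19: 22081 = 19·1162 + 3
23: 22081 = 23·960 + 1
29: 22081 = 29·761 + 12
31: 22081 = 31·712 + 9
37: 22081 = 37·596 + 29
41: 22081 = 41·538 + 23
43: 22081 = 43·513 + 22
47: 22081 = 47·469 + 38
53: 22081 = 53·416 + 33
59: 22081 = 59·374 + 15
61: 22081 = 61·361 + 60
67: 22081 = 67·329 + 38
71: 22081 = 71·311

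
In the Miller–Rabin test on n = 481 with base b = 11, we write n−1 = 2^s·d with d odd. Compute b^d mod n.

481 − 1 = 480 = 2^5 · 15, so d = 15.
11^1 ≡ 11 (mod 481)
11^2 ≡ 11^2 = 121 ≡ 121 (mod 481)
11^4 ≡ 121^2 = 14641 ≡ 211 (mod 481)
11^8 ≡ 211^2 = 44521 ≡ 269 (mod 481)
15 = 8 + 4 + 2 + 1 in binary powers of 2.
So 11^15 ≡ 269 · 211 · 121 · 11 ≡ 369 (mod 481).
Squaring chain: 369 → 38 → 1 → 1 → 1; never reaches −1, so base 11 is a Miller–Rabin witness that 481 is composite.

369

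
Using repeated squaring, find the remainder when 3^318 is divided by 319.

3^1 ≡ 3 (mod 319)
3^2 ≡ 3^2 = 9 ≡ 9 (mod 319)
3^4 ≡ 9^2 = 81 ≡ 81 (mod 319)
3^8 ≡ 81^2 = 6561 ≡ 181 (mod 319)
3^16 ≡ 181^2 = 32761 ≡ 223 (mod 319)
3^32 ≡ 223^2 = 49729 ≡ 284 (mod 319)
3^64 ≡ 284^2 = 80656 ≡ 268 (mod 319)
3^128 ≡ 268^2 = 71824 ≡ 49 (mod 319)
3^256 ≡ 49^2 = 2401 ≡ 168 (mod 319)
318 = 256 + 32 + 16 + 8 + 4 + 2 in binary powers of 2.
So 3^318 ≡ 168 · 284 · 223 · 181 · 81 · 9 ≡ 5 (mod 319).
Since 5 ≠ 1, base 3 is a Fermat witness: 319 is composite.

5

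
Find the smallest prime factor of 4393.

4393 is odd.
Digit sum 19, not divisible by 3.
Ends in 3: not divisible by 5.
7: 4393 = 7·627 + 4
11: 4393 = 11·399 + 4
13: 4393 = 13·337 + 12
17: 4393 = 17·258 + 7
19: 4393 = 19·231 + 4
23: 4393 = 23·191

23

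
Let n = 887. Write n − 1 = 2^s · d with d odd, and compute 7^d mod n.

1

887 − 1 = 886 = 2^1 · 443, so d = 443.
7^1 ≡ 7 (mod 887)
7^2 ≡ 7^2 = 49 ≡ 49 (mod 887)
7^4 ≡ 49^2 = 2401 ≡ 627 (mod 887)
7^8 ≡ 627^2 = 393129 ≡ 188 (mod 887)
7^16 ≡ 188^2 = 35344 ≡ 751 (mod 887)
7^32 ≡ 751^2 = 564001 ≡ 756 (mod 887)
7^64 ≡ 756^2 = 571536 ≡ 308 (mod 887)
7^128 ≡ 308^2 = 94864 ≡ 842 (mod 887)
7^256 ≡ 842^2 = 708964 ≡ 251 (mod 887)
443 = 256 + 128 + 32 + 16 + 8 + 2 + 1 in binary powers of 2.
So 7^443 ≡ 251 · 842 · 756 · 751 · 188 · 49 · 7 ≡ 1 (mod 887).
Since 7^d ≡ 1 (mod 887), base 7 does not prove 887 composite.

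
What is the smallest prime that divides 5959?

59

5959 is odd.
Digit sum 28, not divisible by 3.
Ends in 9: not divisible by 5.
7: 5959 = 7·851 + 2
11: 5959 = 11·541 + 8
13: 5959 = 13·458 + 5
17: 5959 = 17·350 + 9
19: 5959 = 19·313 + 12
23: 5959 = 23·259 + 2
29: 5959 = 29·205 + 14
31: 5959 = 31·192 + 7
37: 5959 = 37·161 + 2
41: 5959 = 41·145 + 14
43: 5959 = 43·138 + 25
47: 5959 = 47·126 + 37
53: 5959 = 53·112 + 23
59: 5959 = 59·101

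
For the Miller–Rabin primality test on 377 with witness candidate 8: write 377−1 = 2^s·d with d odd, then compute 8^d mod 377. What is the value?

377 − 1 = 376 = 2^3 · 47, so d = 47.
8^1 ≡ 8 (mod 377)
8^2 ≡ 8^2 = 64 ≡ 64 (mod 377)
8^4 ≡ 64^2 = 4096 ≡ 326 (mod 377)
8^8 ≡ 326^2 = 106276 ≡ 339 (mod 377)
8^16 ≡ 339^2 = 114921 ≡ 313 (mod 377)
8^32 ≡ 313^2 = 97969 ≡ 326 (mod 377)
47 = 32 + 8 + 4 + 2 + 1 in binary powers of 2.
So 8^47 ≡ 326 · 339 · 326 · 64 · 8 ≡ 31 (mod 377).
Squaring chain: 31 → 207 → 248; never reaches −1, so base 8 is a Miller–Rabin witness that 377 is composite.

31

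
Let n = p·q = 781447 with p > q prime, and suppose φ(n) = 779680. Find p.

887

φ(n) = (p−1)(q−1) = n − (p+q) + 1, so p + q = 781447 − 779680 + 1 = 1768.
p and q are the roots of t² − 1768t + 781447 = 0.
Discriminant: 1768² − 4·781447 = 3125824 − 3125788 = 36; √36 = 6.
q = (1768 − 6)/2 = 881, p = (1768 + 6)/2 = 887.
Check: 881 · 887 = 781447.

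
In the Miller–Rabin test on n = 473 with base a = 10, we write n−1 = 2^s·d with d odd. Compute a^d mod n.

439

473 − 1 = 472 = 2^3 · 59, so d = 59.
10^1 ≡ 10 (mod 473)
10^2 ≡ 10^2 = 100 ≡ 100 (mod 473)
10^4 ≡ 100^2 = 10000 ≡ 67 (mod 473)
10^8 ≡ 67^2 = 4489 ≡ 232 (mod 473)
10^16 ≡ 232^2 = 53824 ≡ 375 (mod 473)
10^32 ≡ 375^2 = 140625 ≡ 144 (mod 473)
59 = 32 + 16 + 8 + 2 + 1 in binary powers of 2.
So 10^59 ≡ 144 · 375 · 232 · 100 · 10 ≡ 439 (mod 473).
Squaring chain: 439 → 210 → 111; never reaches −1, so base 10 is a Miller–Rabin witness that 473 is composite.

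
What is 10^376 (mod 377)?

10^1 ≡ 10 (mod 377)
10^2 ≡ 10^2 = 100 ≡ 100 (mod 377)
10^4 ≡ 100^2 = 10000 ≡ 198 (mod 377)
10^8 ≡ 198^2 = 39204 ≡ 373 (mod 377)
10^16 ≡ 373^2 = 139129 ≡ 16 (mod 377)
10^32 ≡ 16^2 = 256 ≡ 256 (mod 377)
10^64 ≡ 256^2 = 65536 ≡ 315 (mod 377)
10^128 ≡ 315^2 = 99225 ≡ 74 (mod 377)
10^256 ≡ 74^2 = 5476 ≡ 198 (mod 377)
376 = 256 + 64 + 32 + 16 + 8 in binary powers of 2.
So 10^376 ≡ 198 · 315 · 256 · 16 · 373 ≡ 107 (mod 377).
Since 107 ≠ 1, base 10 is a Fermat witness: 377 is composite.

107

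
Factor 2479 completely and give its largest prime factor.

2479 = 37 · 67
67 is prime.
So 2479 = 37 · 67; the largest prime factor is 67.

67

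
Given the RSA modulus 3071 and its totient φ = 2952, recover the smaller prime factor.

37

φ(n) = (p−1)(q−1) = n − (p+q) + 1, so p + q = 3071 − 2952 + 1 = 120.
p and q are the roots of t² − 120t + 3071 = 0.
Discriminant: 120² − 4·3071 = 14400 − 12284 = 2116; √2116 = 46.
q = (120 − 46)/2 = 37, p = (120 + 46)/2 = 83.
Check: 37 · 83 = 3071.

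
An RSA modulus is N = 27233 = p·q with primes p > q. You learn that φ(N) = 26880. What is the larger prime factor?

241

φ(n) = (p−1)(q−1) = n − (p+q) + 1, so p + q = 27233 − 26880 + 1 = 354.
p and q are the roots of t² − 354t + 27233 = 0.
Discriminant: 354² − 4·27233 = 125316 − 108932 = 16384; √16384 = 128.
q = (354 − 128)/2 = 113, p = (354 + 128)/2 = 241.
Check: 113 · 241 = 27233.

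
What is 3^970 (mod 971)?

3^1 ≡ 3 (mod 971)
3^2 ≡ 3^2 = 9 ≡ 9 (mod 971)
3^4 ≡ 9^2 = 81 ≡ 81 (mod 971)
3^8 ≡ 81^2 = 6561 ≡ 735 (mod 971)
3^16 ≡ 735^2 = 540225 ≡ 349 (mod 971)
3^32 ≡ 349^2 = 121801 ≡ 426 (mod 971)
3^64 ≡ 426^2 = 181476 ≡ 870 (mod 971)
3^128 ≡ 870^2 = 756900 ≡ 491 (mod 971)
3^256 ≡ 491^2 = 241081 ≡ 273 (mod 971)
3^512 ≡ 273^2 = 74529 ≡ 733 (mod 971)
970 = 512 + 256 + 128 + 64 + 8 + 2 in binary powers of 2.
So 3^970 ≡ 733 · 273 · 491 · 870 · 735 · 9 ≡ 1 (mod 971).
Since the result is 1, base 3 gives no evidence that 971 is composite.

1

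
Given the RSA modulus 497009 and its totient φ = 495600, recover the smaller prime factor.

φ(n) = (p−1)(q−1) = n − (p+q) + 1, so p + q = 497009 − 495600 + 1 = 1410.
p and q are the roots of t² − 1410t + 497009 = 0.
Discriminant: 1410² − 4·497009 = 1988100 − 1988036 = 64; √64 = 8.
q = (1410 − 8)/2 = 701, p = (1410 + 8)/2 = 709.
Check: 701 · 709 = 497009.

701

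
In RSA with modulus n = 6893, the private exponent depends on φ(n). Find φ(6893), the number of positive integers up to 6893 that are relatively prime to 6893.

6720

Factor: 6893 = 61 · 113.
φ(6893) = (61−1) · (113−1) = 60 · 112 = 6720.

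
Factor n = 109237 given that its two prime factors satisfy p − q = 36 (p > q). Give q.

Since p = q + 36, we have 109237 = q(q + 36), so q² + 36q − 109237 = 0.
Discriminant: 36² + 4·109237 = 1296 + 436948 = 438244; √438244 = 662.
q = (−36 + 662)/2 = 313, and p = q + 36 = 349.
Check: 313 · 349 = 109237.

313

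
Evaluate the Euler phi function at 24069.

15680

Factor: 24069 = 3 · 71 · 113.
φ(24069) = (3−1) · (71−1) · (113−1) = 2 · 70 · 112 = 15680.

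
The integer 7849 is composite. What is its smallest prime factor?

7849 is odd.
Digit sum 28, not divisible by 3.
Ends in 9: not divisible by 5.
7: 7849 = 7·1121 + 2
11: 7849 = 11·713 + 6
13: 7849 = 13·603 + 10
17: 7849 = 17·461 + 12
19: 7849 = 19·413 + 2
23: 7849 = 23·341 + 6
29: 7849 = 29·270 + 19
31: 7849 = 31·253 + 6
37: 7849 = 37·212 + 5
41: 7849 = 41·191 + 18
43: 7849 = 43·182 + 23
47: 7849 = 47·167

47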